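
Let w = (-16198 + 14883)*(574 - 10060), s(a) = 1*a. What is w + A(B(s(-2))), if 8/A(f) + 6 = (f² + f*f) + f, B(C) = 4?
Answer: 187111354/15 ≈ 1.2474e+7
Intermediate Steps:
s(a) = a
A(f) = 8/(-6 + f + 2*f²) (A(f) = 8/(-6 + ((f² + f*f) + f)) = 8/(-6 + ((f² + f²) + f)) = 8/(-6 + (2*f² + f)) = 8/(-6 + (f + 2*f²)) = 8/(-6 + f + 2*f²))
w = 12474090 (w = -1315*(-9486) = 12474090)
w + A(B(s(-2))) = 12474090 + 8/(-6 + 4 + 2*4²) = 12474090 + 8/(-6 + 4 + 2*16) = 12474090 + 8/(-6 + 4 + 32) = 12474090 + 8/30 = 12474090 + 8*(1/30) = 12474090 + 4/15 = 187111354/15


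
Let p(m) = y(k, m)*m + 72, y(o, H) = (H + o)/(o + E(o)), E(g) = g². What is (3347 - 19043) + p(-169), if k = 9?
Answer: -137912/9 ≈ -15324.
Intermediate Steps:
y(o, H) = (H + o)/(o + o²)
p(m) = 72 + m*(⅒ + m/90) (p(m) = ((m + 9)/(9*(1 + 9)))*m + 72 = ((⅑)*(9 + m)/10)*m + 72 = ((⅑)*(⅒)*(9 + m))*m + 72 = (⅒ + m/90)*m + 72 = m*(⅒ + m/90) + 72 = 72 + m*(⅒ + m/90))
(3347 - 19043) + p(-169) = (3347 - 19043) + (72 + (1/90)*(-169)*(9 - 169)) = -15696 + (72 + (1/90)*(-169)*(-160)) = -15696 + (72 + 2704/9) = -15696 + 3352/9 = -137912/9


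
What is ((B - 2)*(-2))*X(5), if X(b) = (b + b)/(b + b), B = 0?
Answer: 4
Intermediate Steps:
X(b) = 1 (X(b) = (2*b)/((2*b)) = (2*b)*(1/(2*b)) = 1)
((B - 2)*(-2))*X(5) = ((0 - 2)*(-2))*1 = -2*(-2)*1 = 4*1 = 4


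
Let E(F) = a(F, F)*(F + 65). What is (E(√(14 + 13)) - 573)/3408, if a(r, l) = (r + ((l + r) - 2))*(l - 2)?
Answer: 296/213 - 435*√3/1136 ≈ 0.72643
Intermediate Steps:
a(r, l) = (-2 + l)*(-2 + l + 2*r) (a(r, l) = (r + (-2 + l + r))*(-2 + l) = (-2 + l + 2*r)*(-2 + l) = (-2 + l)*(-2 + l + 2*r))
E(F) = (65 + F)*(4 - 8*F + 3*F²) (E(F) = (4 + F² - 4*F - 4*F + 2*F*F)*(F + 65) = (4 + F² - 4*F - 4*F + 2*F²)*(65 + F) = (4 - 8*F + 3*F²)*(65 + F) = (65 + F)*(4 - 8*F + 3*F²))
(E(√(14 + 13)) - 573)/3408 = ((65 + √(14 + 13))*(4 - 8*√(14 + 13) + 3*(√(14 + 13))²) - 573)/3408 = ((65 + √27)*(4 - 24*√3 + 3*(√27)²) - 573)*(1/3408) = ((65 + 3*√3)*(4 - 24*√3 + 3*(3*√3)²) - 573)*(1/3408) = ((65 + 3*√3)*(4 - 24*√3 + 3*27) - 573)*(1/3408) = ((65 + 3*√3)*(4 - 24*√3 + 81) - 573)*(1/3408) = ((65 + 3*√3)*(85 - 24*√3) - 573)*(1/3408) = (-573 + (65 + 3*√3)*(85 - 24*√3))*(1/3408) = -191/1136 + (65 + 3*√3)*(85 - 24*√3)/3408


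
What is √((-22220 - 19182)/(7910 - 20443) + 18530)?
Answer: 22*√6014749629/12533 ≈ 136.14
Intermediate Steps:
√((-22220 - 19182)/(7910 - 20443) + 18530) = √(-41402/(-12533) + 18530) = √(-41402*(-1/12533) + 18530) = √(41402/12533 + 18530) = √(232277892/12533) = 22*√6014749629/12533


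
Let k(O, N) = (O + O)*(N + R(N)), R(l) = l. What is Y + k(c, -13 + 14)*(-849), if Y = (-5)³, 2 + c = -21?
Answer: 77983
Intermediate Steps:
c = -23 (c = -2 - 21 = -23)
Y = -125
k(O, N) = 4*N*O (k(O, N) = (O + O)*(N + N) = (2*O)*(2*N) = 4*N*O)
Y + k(c, -13 + 14)*(-849) = -125 + (4*(-13 + 14)*(-23))*(-849) = -125 + (4*1*(-23))*(-849) = -125 - 92*(-849) = -125 + 78108 = 77983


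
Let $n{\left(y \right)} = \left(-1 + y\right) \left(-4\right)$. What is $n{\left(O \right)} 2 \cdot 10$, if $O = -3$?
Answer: $320$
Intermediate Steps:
$n{\left(y \right)} = 4 - 4 y$
$n{\left(O \right)} 2 \cdot 10 = \left(4 - -12\right) 2 \cdot 10 = \left(4 + 12\right) 2 \cdot 10 = 16 \cdot 2 \cdot 10 = 32 \cdot 10 = 320$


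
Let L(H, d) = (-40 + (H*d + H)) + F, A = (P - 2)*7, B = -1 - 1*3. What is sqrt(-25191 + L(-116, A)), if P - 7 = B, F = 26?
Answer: I*sqrt(26133) ≈ 161.66*I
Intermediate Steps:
B = -4 (B = -1 - 3 = -4)
P = 3 (P = 7 - 4 = 3)
A = 7 (A = (3 - 2)*7 = 1*7 = 7)
L(H, d) = -14 + H + H*d (L(H, d) = (-40 + (H*d + H)) + 26 = (-40 + (H + H*d)) + 26 = (-40 + H + H*d) + 26 = -14 + H + H*d)
sqrt(-25191 + L(-116, A)) = sqrt(-25191 + (-14 - 116 - 116*7)) = sqrt(-25191 + (-14 - 116 - 812)) = sqrt(-25191 - 942) = sqrt(-26133) = I*sqrt(26133)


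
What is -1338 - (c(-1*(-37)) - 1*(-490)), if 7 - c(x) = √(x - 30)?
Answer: -1835 + √7 ≈ -1832.4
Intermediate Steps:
c(x) = 7 - √(-30 + x) (c(x) = 7 - √(x - 30) = 7 - √(-30 + x))
-1338 - (c(-1*(-37)) - 1*(-490)) = -1338 - ((7 - √(-30 - 1*(-37))) - 1*(-490)) = -1338 - ((7 - √(-30 + 37)) + 490) = -1338 - ((7 - √7) + 490) = -1338 - (497 - √7) = -1338 + (-497 + √7) = -1835 + √7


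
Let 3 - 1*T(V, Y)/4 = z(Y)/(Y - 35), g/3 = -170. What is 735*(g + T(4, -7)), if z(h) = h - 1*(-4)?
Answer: -366240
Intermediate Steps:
g = -510 (g = 3*(-170) = -510)
z(h) = 4 + h (z(h) = h + 4 = 4 + h)
T(V, Y) = 12 - 4*(4 + Y)/(-35 + Y) (T(V, Y) = 12 - 4*(4 + Y)/(Y - 35) = 12 - 4*(4 + Y)/(-35 + Y))
735*(g + T(4, -7)) = 735*(-510 + 4*(-109 + 2*(-7))/(-35 - 7)) = 735*(-510 + 4*(-109 - 14)/(-42)) = 735*(-510 + 4*(-1/42)*(-123)) = 735*(-510 + 82/7) = 735*(-3488/7) = -366240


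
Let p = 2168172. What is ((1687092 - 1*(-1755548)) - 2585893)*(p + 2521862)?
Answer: 4018172559398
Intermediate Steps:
((1687092 - 1*(-1755548)) - 2585893)*(p + 2521862) = ((1687092 - 1*(-1755548)) - 2585893)*(2168172 + 2521862) = ((1687092 + 1755548) - 2585893)*4690034 = (3442640 - 2585893)*4690034 = 856747*4690034 = 4018172559398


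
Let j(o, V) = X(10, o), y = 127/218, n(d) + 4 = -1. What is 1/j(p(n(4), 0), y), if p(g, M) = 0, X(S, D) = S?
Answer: ⅒ ≈ 0.10000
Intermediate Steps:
n(d) = -5 (n(d) = -4 - 1 = -5)
y = 127/218 (y = 127*(1/218) = 127/218 ≈ 0.58257)
j(o, V) = 10
1/j(p(n(4), 0), y) = 1/10 = ⅒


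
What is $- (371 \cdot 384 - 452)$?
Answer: $-142012$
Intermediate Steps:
$- (371 \cdot 384 - 452) = - (142464 - 452) = \left(-1\right) 142012 = -142012$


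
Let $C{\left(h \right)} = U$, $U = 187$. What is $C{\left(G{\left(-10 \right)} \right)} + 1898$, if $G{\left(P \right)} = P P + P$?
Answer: $2085$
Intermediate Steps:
$G{\left(P \right)} = P + P^{2}$ ($G{\left(P \right)} = P^{2} + P = P + P^{2}$)
$C{\left(h \right)} = 187$
$C{\left(G{\left(-10 \right)} \right)} + 1898 = 187 + 1898 = 2085$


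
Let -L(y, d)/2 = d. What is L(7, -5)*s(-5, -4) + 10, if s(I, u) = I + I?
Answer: -90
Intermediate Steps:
L(y, d) = -2*d
s(I, u) = 2*I
L(7, -5)*s(-5, -4) + 10 = (-2*(-5))*(2*(-5)) + 10 = 10*(-10) + 10 = -100 + 10 = -90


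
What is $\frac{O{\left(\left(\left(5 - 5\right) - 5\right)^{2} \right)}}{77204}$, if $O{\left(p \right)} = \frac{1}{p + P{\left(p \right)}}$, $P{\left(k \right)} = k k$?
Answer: $\frac{1}{50182600} \approx 1.9927 \cdot 10^{-8}$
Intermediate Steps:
$P{\left(k \right)} = k^{2}$
$O{\left(p \right)} = \frac{1}{p + p^{2}}$
$\frac{O{\left(\left(\left(5 - 5\right) - 5\right)^{2} \right)}}{77204} = \frac{\frac{1}{\left(\left(5 - 5\right) - 5\right)^{2}} \frac{1}{1 + \left(\left(5 - 5\right) - 5\right)^{2}}}{77204} = \frac{1}{\left(0 - 5\right)^{2} \left(1 + \left(0 - 5\right)^{2}\right)} \frac{1}{77204} = \frac{1}{\left(-5\right)^{2} \left(1 + \left(-5\right)^{2}\right)} \frac{1}{77204} = \frac{1}{25 \left(1 + 25\right)} \frac{1}{77204} = \frac{1}{25 \cdot 26} \cdot \frac{1}{77204} = \frac{1}{25} \cdot \frac{1}{26} \cdot \frac{1}{77204} = \frac{1}{650} \cdot \frac{1}{77204} = \frac{1}{50182600}$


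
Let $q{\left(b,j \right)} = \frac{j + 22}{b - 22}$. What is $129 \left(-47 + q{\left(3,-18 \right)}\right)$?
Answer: $- \frac{115713}{19} \approx -6090.2$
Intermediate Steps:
$q{\left(b,j \right)} = \frac{22 + j}{-22 + b}$
$129 \left(-47 + q{\left(3,-18 \right)}\right) = 129 \left(-47 + \frac{22 - 18}{-22 + 3}\right) = 129 \left(-47 + \frac{1}{-19} \cdot 4\right) = 129 \left(-47 - \frac{4}{19}\right) = 129 \left(- \frac{897}{19}\right) = - \frac{115713}{19}$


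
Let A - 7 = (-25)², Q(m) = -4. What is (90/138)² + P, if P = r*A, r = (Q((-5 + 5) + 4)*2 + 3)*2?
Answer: -3343055/529 ≈ -6319.6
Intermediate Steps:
A = 632 (A = 7 + (-25)² = 7 + 625 = 632)
r = -10 (r = (-4*2 + 3)*2 = (-8 + 3)*2 = -5*2 = -10)
P = -6320 (P = -10*632 = -6320)
(90/138)² + P = (90/138)² - 6320 = (90*(1/138))² - 6320 = (15/23)² - 6320 = 225/529 - 6320 = -3343055/529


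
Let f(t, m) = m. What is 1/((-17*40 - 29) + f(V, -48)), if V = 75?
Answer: -1/757 ≈ -0.0013210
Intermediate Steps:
1/((-17*40 - 29) + f(V, -48)) = 1/((-17*40 - 29) - 48) = 1/((-680 - 29) - 48) = 1/(-709 - 48) = 1/(-757) = -1/757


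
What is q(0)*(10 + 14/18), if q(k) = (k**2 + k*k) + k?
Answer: 0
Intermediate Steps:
q(k) = k + 2*k**2 (q(k) = (k**2 + k**2) + k = 2*k**2 + k = k + 2*k**2)
q(0)*(10 + 14/18) = (0*(1 + 2*0))*(10 + 14/18) = (0*(1 + 0))*(10 + 14*(1/18)) = (0*1)*(10 + 7/9) = 0*(97/9) = 0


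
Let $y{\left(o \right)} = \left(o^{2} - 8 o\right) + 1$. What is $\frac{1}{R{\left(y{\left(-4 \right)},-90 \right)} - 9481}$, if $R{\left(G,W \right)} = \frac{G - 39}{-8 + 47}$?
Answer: $- \frac{39}{369749} \approx -0.00010548$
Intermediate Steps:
$y{\left(o \right)} = 1 + o^{2} - 8 o$
$R{\left(G,W \right)} = -1 + \frac{G}{39}$ ($R{\left(G,W \right)} = \frac{-39 + G}{39} = \left(-39 + G\right) \frac{1}{39} = -1 + \frac{G}{39}$)
$\frac{1}{R{\left(y{\left(-4 \right)},-90 \right)} - 9481} = \frac{1}{\left(-1 + \frac{1 + \left(-4\right)^{2} - -32}{39}\right) - 9481} = \frac{1}{\left(-1 + \frac{1 + 16 + 32}{39}\right) - 9481} = \frac{1}{\left(-1 + \frac{1}{39} \cdot 49\right) - 9481} = \frac{1}{\left(-1 + \frac{49}{39}\right) - 9481} = \frac{1}{\frac{10}{39} - 9481} = \frac{1}{- \frac{369749}{39}} = - \frac{39}{369749}$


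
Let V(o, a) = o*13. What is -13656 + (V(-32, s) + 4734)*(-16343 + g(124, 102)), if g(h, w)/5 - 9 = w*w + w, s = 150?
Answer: 156436120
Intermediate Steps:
g(h, w) = 45 + 5*w + 5*w**2 (g(h, w) = 45 + 5*(w*w + w) = 45 + 5*(w**2 + w) = 45 + 5*(w + w**2) = 45 + (5*w + 5*w**2) = 45 + 5*w + 5*w**2)
V(o, a) = 13*o
-13656 + (V(-32, s) + 4734)*(-16343 + g(124, 102)) = -13656 + (13*(-32) + 4734)*(-16343 + (45 + 5*102 + 5*102**2)) = -13656 + (-416 + 4734)*(-16343 + (45 + 510 + 5*10404)) = -13656 + 4318*(-16343 + (45 + 510 + 52020)) = -13656 + 4318*(-16343 + 52575) = -13656 + 4318*36232 = -13656 + 156449776 = 156436120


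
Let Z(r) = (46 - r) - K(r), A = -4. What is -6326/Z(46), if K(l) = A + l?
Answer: 3163/21 ≈ 150.62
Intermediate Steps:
K(l) = -4 + l
Z(r) = 50 - 2*r (Z(r) = (46 - r) - (-4 + r) = (46 - r) + (4 - r) = 50 - 2*r)
-6326/Z(46) = -6326/(50 - 2*46) = -6326/(50 - 92) = -6326/(-42) = -6326*(-1/42) = 3163/21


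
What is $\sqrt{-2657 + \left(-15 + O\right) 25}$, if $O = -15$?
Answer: $i \sqrt{3407} \approx 58.37 i$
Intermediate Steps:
$\sqrt{-2657 + \left(-15 + O\right) 25} = \sqrt{-2657 + \left(-15 - 15\right) 25} = \sqrt{-2657 - 750} = \sqrt{-3407} = i \sqrt{3407}$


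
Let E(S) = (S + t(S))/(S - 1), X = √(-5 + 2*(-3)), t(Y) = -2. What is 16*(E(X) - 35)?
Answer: -1628/3 + 4*I*√11/3 ≈ -542.67 + 4.4222*I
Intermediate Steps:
X = I*√11 (X = √(-5 - 6) = √(-11) = I*√11 ≈ 3.3166*I)
E(S) = (-2 + S)/(-1 + S) (E(S) = (S - 2)/(S - 1) = (-2 + S)/(-1 + S))
16*(E(X) - 35) = 16*((-2 + I*√11)/(-1 + I*√11) - 35) = 16*(-35 + (-2 + I*√11)/(-1 + I*√11)) = -560 + 16*(-2 + I*√11)/(-1 + I*√11)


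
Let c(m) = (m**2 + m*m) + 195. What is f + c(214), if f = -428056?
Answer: -336269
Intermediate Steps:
c(m) = 195 + 2*m**2 (c(m) = (m**2 + m**2) + 195 = 2*m**2 + 195 = 195 + 2*m**2)
f + c(214) = -428056 + (195 + 2*214**2) = -428056 + (195 + 2*45796) = -428056 + (195 + 91592) = -428056 + 91787 = -336269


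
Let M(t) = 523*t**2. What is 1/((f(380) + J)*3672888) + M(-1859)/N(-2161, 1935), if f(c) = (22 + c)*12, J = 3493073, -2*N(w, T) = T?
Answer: -360010739192232683969/192710758748040 ≈ -1.8681e+6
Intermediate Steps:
N(w, T) = -T/2
f(c) = 264 + 12*c
1/((f(380) + J)*3672888) + M(-1859)/N(-2161, 1935) = 1/(((264 + 12*380) + 3493073)*3672888) + (523*(-1859)**2)/((-1/2*1935)) = (1/3672888)/((264 + 4560) + 3493073) + (523*3455881)/(-1935/2) = (1/3672888)/(4824 + 3493073) + 1807425763*(-2/1935) = (1/3672888)/3497897 - 3614851526/1935 = (1/3497897)*(1/3672888) - 3614851526/1935 = 1/12847383916536 - 3614851526/1935 = -360010739192232683969/192710758748040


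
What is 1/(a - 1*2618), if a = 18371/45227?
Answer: -45227/118385915 ≈ -0.00038203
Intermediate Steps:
a = 18371/45227 (a = 18371*(1/45227) = 18371/45227 ≈ 0.40620)
1/(a - 1*2618) = 1/(18371/45227 - 1*2618) = 1/(18371/45227 - 2618) = 1/(-118385915/45227) = -45227/118385915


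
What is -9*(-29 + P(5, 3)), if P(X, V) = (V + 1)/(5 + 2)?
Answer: 1791/7 ≈ 255.86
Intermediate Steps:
P(X, V) = 1/7 + V/7 (P(X, V) = (1 + V)/7 = (1 + V)*(1/7) = 1/7 + V/7)
-9*(-29 + P(5, 3)) = -9*(-29 + (1/7 + (1/7)*3)) = -9*(-29 + (1/7 + 3/7)) = -9*(-29 + 4/7) = -9*(-199/7) = 1791/7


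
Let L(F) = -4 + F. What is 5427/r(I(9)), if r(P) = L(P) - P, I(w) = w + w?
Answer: -5427/4 ≈ -1356.8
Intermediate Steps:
I(w) = 2*w
r(P) = -4 (r(P) = (-4 + P) - P = -4)
5427/r(I(9)) = 5427/(-4) = 5427*(-¼) = -5427/4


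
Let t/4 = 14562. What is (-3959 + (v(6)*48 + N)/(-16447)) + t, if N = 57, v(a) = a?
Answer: 892890838/16447 ≈ 54289.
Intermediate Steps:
t = 58248 (t = 4*14562 = 58248)
(-3959 + (v(6)*48 + N)/(-16447)) + t = (-3959 + (6*48 + 57)/(-16447)) + 58248 = (-3959 + (288 + 57)*(-1/16447)) + 58248 = (-3959 + 345*(-1/16447)) + 58248 = (-3959 - 345/16447) + 58248 = -65114018/16447 + 58248 = 892890838/16447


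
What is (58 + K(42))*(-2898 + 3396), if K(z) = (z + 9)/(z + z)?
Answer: 408609/14 ≈ 29186.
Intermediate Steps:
K(z) = (9 + z)/(2*z) (K(z) = (9 + z)/((2*z)) = (9 + z)*(1/(2*z)) = (9 + z)/(2*z))
(58 + K(42))*(-2898 + 3396) = (58 + (1/2)*(9 + 42)/42)*(-2898 + 3396) = (58 + (1/2)*(1/42)*51)*498 = (58 + 17/28)*498 = (1641/28)*498 = 408609/14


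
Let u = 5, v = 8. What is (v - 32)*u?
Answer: -120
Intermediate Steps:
(v - 32)*u = (8 - 32)*5 = -24*5 = -120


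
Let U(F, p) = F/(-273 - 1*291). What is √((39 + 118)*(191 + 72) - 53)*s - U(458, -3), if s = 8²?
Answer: 229/282 + 192*√4582 ≈ 12997.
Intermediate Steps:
s = 64
U(F, p) = -F/564 (U(F, p) = F/(-273 - 291) = F/(-564) = F*(-1/564) = -F/564)
√((39 + 118)*(191 + 72) - 53)*s - U(458, -3) = √((39 + 118)*(191 + 72) - 53)*64 - (-1)*458/564 = √(157*263 - 53)*64 - 1*(-229/282) = √(41291 - 53)*64 + 229/282 = √41238*64 + 229/282 = (3*√4582)*64 + 229/282 = 192*√4582 + 229/282 = 229/282 + 192*√4582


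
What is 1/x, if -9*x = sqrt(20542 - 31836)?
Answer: 9*I*sqrt(11294)/11294 ≈ 0.084687*I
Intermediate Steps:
x = -I*sqrt(11294)/9 (x = -sqrt(20542 - 31836)/9 = -I*sqrt(11294)/9 ≈ -11.808*I)
1/x = 1/(-I*sqrt(11294)/9) = 9*I*sqrt(11294)/11294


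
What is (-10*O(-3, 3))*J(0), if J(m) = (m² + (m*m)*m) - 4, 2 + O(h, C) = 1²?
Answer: -40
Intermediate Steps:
O(h, C) = -1 (O(h, C) = -2 + 1² = -2 + 1 = -1)
J(m) = -4 + m² + m³ (J(m) = (m² + m²*m) - 4 = (m² + m³) - 4 = -4 + m² + m³)
(-10*O(-3, 3))*J(0) = (-10*(-1))*(-4 + 0² + 0³) = 10*(-4 + 0 + 0) = 10*(-4) = -40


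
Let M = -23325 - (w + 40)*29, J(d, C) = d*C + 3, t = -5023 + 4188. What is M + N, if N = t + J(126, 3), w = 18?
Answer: -25461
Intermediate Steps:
t = -835
J(d, C) = 3 + C*d (J(d, C) = C*d + 3 = 3 + C*d)
M = -25007 (M = -23325 - (18 + 40)*29 = -23325 - 58*29 = -23325 - 1*1682 = -23325 - 1682 = -25007)
N = -454 (N = -835 + (3 + 3*126) = -835 + (3 + 378) = -835 + 381 = -454)
M + N = -25007 - 454 = -25461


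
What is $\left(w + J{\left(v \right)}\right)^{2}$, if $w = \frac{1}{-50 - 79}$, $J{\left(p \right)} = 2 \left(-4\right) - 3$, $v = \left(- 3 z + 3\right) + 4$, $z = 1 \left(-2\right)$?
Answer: $\frac{2016400}{16641} \approx 121.17$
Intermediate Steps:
$z = -2$
$v = 13$ ($v = \left(\left(-3\right) \left(-2\right) + 3\right) + 4 = \left(6 + 3\right) + 4 = 9 + 4 = 13$)
$J{\left(p \right)} = -11$ ($J{\left(p \right)} = -8 - 3 = -11$)
$w = - \frac{1}{129}$ ($w = \frac{1}{-129} = - \frac{1}{129} \approx -0.0077519$)
$\left(w + J{\left(v \right)}\right)^{2} = \left(- \frac{1}{129} - 11\right)^{2} = \left(- \frac{1420}{129}\right)^{2} = \frac{2016400}{16641}$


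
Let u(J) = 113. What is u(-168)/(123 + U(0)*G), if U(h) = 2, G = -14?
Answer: 113/95 ≈ 1.1895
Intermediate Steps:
u(-168)/(123 + U(0)*G) = 113/(123 + 2*(-14)) = 113/(123 - 28) = 113/95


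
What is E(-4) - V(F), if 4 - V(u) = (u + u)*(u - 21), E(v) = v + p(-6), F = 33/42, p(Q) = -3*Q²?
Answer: -14481/98 ≈ -147.77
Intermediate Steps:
F = 11/14 (F = 33*(1/42) = 11/14 ≈ 0.78571)
E(v) = -108 + v (E(v) = v - 3*(-6)² = v - 3*36 = v - 108 = -108 + v)
V(u) = 4 - 2*u*(-21 + u) (V(u) = 4 - (u + u)*(u - 21) = 4 - 2*u*(-21 + u))
E(-4) - V(F) = (-108 - 4) - (4 - 2*(11/14)² + 42*(11/14)) = -112 - (4 - 2*121/196 + 33) = -112 - (4 - 121/98 + 33) = -112 - 1*3505/98 = -112 - 3505/98 = -14481/98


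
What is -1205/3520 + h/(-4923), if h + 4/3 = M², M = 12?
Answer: -3860641/10397376 ≈ -0.37131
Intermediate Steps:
h = 428/3 (h = -4/3 + 12² = -4/3 + 144 = 428/3 ≈ 142.67)
-1205/3520 + h/(-4923) = -1205/3520 + (428/3)/(-4923) = -1205*1/3520 + (428/3)*(-1/4923) = -241/704 - 428/14769 = -3860641/10397376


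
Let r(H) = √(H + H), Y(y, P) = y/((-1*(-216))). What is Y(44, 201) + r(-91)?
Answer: 11/54 + I*√182 ≈ 0.2037 + 13.491*I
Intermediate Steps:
Y(y, P) = y/216
r(H) = √2*√H (r(H) = √(2*H) = √2*√H)
Y(44, 201) + r(-91) = (1/216)*44 + √2*√(-91) = 11/54 + √2*(I*√91) = 11/54 + I*√182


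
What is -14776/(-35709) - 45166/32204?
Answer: -568493195/574986318 ≈ -0.98871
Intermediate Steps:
-14776/(-35709) - 45166/32204 = -14776*(-1/35709) - 45166*1/32204 = 14776/35709 - 22583/16102 = -568493195/574986318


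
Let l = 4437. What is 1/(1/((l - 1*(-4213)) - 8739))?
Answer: -89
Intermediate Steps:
1/(1/((l - 1*(-4213)) - 8739)) = 1/(1/((4437 - 1*(-4213)) - 8739)) = 1/(1/((4437 + 4213) - 8739)) = 1/(1/(8650 - 8739)) = 1/(1/(-89)) = 1/(-1/89) = -89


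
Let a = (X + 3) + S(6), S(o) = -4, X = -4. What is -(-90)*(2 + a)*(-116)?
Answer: 31320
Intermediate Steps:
a = -5 (a = (-4 + 3) - 4 = -1 - 4 = -5)
-(-90)*(2 + a)*(-116) = -(-90)*(2 - 5)*(-116) = -(-90)*(-3)*(-116) = -45*6*(-116) = -270*(-116) = 31320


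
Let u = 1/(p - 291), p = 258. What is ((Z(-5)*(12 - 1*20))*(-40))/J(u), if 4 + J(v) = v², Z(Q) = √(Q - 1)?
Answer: -69696*I*√6/871 ≈ -196.0*I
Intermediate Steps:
Z(Q) = √(-1 + Q)
u = -1/33 (u = 1/(258 - 291) = 1/(-33) = -1/33 ≈ -0.030303)
J(v) = -4 + v²
((Z(-5)*(12 - 1*20))*(-40))/J(u) = ((√(-1 - 5)*(12 - 1*20))*(-40))/(-4 + (-1/33)²) = ((√(-6)*(12 - 20))*(-40))/(-4 + 1/1089) = (((I*√6)*(-8))*(-40))/(-4355/1089) = (-8*I*√6*(-40))*(-1089/4355) = (320*I*√6)*(-1089/4355) = -69696*I*√6/871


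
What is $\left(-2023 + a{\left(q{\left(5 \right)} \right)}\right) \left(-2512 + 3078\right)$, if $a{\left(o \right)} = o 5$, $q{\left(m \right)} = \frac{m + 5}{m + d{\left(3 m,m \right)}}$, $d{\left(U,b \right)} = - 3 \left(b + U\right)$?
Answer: $- \frac{12600858}{11} \approx -1.1455 \cdot 10^{6}$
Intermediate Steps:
$d{\left(U,b \right)} = - 3 U - 3 b$ ($d{\left(U,b \right)} = - 3 \left(U + b\right) = - 3 U - 3 b$)
$q{\left(m \right)} = - \frac{5 + m}{11 m}$ ($q{\left(m \right)} = \frac{m + 5}{m - \left(3 m + 3 \cdot 3 m\right)} = \frac{5 + m}{m - 12 m} = \frac{5 + m}{\left(-11\right) m} = \left(5 + m\right) \left(- \frac{1}{11 m}\right) = - \frac{5 + m}{11 m}$)
$a{\left(o \right)} = 5 o$
$\left(-2023 + a{\left(q{\left(5 \right)} \right)}\right) \left(-2512 + 3078\right) = \left(-2023 + 5 \frac{-5 - 5}{11 \cdot 5}\right) \left(-2512 + 3078\right) = \left(-2023 + 5 \cdot \frac{1}{11} \cdot \frac{1}{5} \left(-5 - 5\right)\right) 566 = \left(-2023 + 5 \cdot \frac{1}{11} \cdot \frac{1}{5} \left(-10\right)\right) 566 = \left(-2023 + 5 \left(- \frac{2}{11}\right)\right) 566 = \left(-2023 - \frac{10}{11}\right) 566 = \left(- \frac{22263}{11}\right) 566 = - \frac{12600858}{11}$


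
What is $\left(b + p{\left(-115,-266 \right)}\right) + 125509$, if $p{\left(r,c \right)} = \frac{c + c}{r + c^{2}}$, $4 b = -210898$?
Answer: $\frac{10283138665}{141282} \approx 72785.0$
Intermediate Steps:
$b = - \frac{105449}{2}$ ($b = \frac{1}{4} \left(-210898\right) = - \frac{105449}{2} \approx -52725.0$)
$p{\left(r,c \right)} = \frac{2 c}{r + c^{2}}$
$\left(b + p{\left(-115,-266 \right)}\right) + 125509 = \left(- \frac{105449}{2} + 2 \left(-266\right) \frac{1}{-115 + \left(-266\right)^{2}}\right) + 125509 = \left(- \frac{105449}{2} + 2 \left(-266\right) \frac{1}{-115 + 70756}\right) + 125509 = \left(- \frac{105449}{2} + 2 \left(-266\right) \frac{1}{70641}\right) + 125509 = \left(- \frac{105449}{2} - \frac{532}{70641}\right) + 125509 = - \frac{7449023873}{141282} + 125509 = \frac{10283138665}{141282}$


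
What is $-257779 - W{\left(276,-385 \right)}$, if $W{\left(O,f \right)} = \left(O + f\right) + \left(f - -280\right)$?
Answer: $-257565$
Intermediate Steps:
$W{\left(O,f \right)} = 280 + O + 2 f$ ($W{\left(O,f \right)} = \left(O + f\right) + \left(f + 280\right) = \left(O + f\right) + \left(280 + f\right) = 280 + O + 2 f$)
$-257779 - W{\left(276,-385 \right)} = -257779 - \left(280 + 276 + 2 \left(-385\right)\right) = -257779 - \left(280 + 276 - 770\right) = -257779 - -214 = -257779 + 214 = -257565$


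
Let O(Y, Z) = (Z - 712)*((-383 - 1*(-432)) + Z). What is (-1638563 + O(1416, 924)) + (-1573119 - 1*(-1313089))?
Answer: -1692317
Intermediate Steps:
O(Y, Z) = (-712 + Z)*(49 + Z) (O(Y, Z) = (-712 + Z)*((-383 + 432) + Z) = (-712 + Z)*(49 + Z))
(-1638563 + O(1416, 924)) + (-1573119 - 1*(-1313089)) = (-1638563 + (-34888 + 924² - 663*924)) + (-1573119 - 1*(-1313089)) = (-1638563 + (-34888 + 853776 - 612612)) + (-1573119 + 1313089) = (-1638563 + 206276) - 260030 = -1432287 - 260030 = -1692317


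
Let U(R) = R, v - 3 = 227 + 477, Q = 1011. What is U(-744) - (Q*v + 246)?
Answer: -715767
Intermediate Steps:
v = 707 (v = 3 + (227 + 477) = 3 + 704 = 707)
U(-744) - (Q*v + 246) = -744 - (1011*707 + 246) = -744 - (714777 + 246) = -744 - 1*715023 = -744 - 715023 = -715767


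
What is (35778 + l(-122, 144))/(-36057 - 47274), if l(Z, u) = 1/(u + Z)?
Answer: -787117/1833282 ≈ -0.42935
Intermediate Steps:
l(Z, u) = 1/(Z + u)
(35778 + l(-122, 144))/(-36057 - 47274) = (35778 + 1/(-122 + 144))/(-36057 - 47274) = (35778 + 1/22)/(-83331) = (35778 + 1/22)*(-1/83331) = (787117/22)*(-1/83331) = -787117/1833282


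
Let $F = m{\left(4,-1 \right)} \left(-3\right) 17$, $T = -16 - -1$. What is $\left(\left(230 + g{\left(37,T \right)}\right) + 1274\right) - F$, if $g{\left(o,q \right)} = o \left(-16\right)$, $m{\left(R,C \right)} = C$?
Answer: $861$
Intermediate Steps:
$T = -15$ ($T = -16 + 1 = -15$)
$g{\left(o,q \right)} = - 16 o$
$F = 51$ ($F = \left(-1\right) \left(-3\right) 17 = 3 \cdot 17 = 51$)
$\left(\left(230 + g{\left(37,T \right)}\right) + 1274\right) - F = \left(\left(230 - 592\right) + 1274\right) - 51 = \left(-362 + 1274\right) - 51 = 912 - 51 = 861$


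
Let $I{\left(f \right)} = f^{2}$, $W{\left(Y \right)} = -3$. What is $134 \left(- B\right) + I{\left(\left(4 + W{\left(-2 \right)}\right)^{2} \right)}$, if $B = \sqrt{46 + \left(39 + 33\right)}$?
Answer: $1 - 134 \sqrt{118} \approx -1454.6$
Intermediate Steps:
$B = \sqrt{118}$ ($B = \sqrt{46 + 72} = \sqrt{118} \approx 10.863$)
$134 \left(- B\right) + I{\left(\left(4 + W{\left(-2 \right)}\right)^{2} \right)} = 134 \left(- \sqrt{118}\right) + \left(\left(4 - 3\right)^{2}\right)^{2} = - 134 \sqrt{118} + \left(1^{2}\right)^{2} = - 134 \sqrt{118} + 1^{2} = - 134 \sqrt{118} + 1 = 1 - 134 \sqrt{118}$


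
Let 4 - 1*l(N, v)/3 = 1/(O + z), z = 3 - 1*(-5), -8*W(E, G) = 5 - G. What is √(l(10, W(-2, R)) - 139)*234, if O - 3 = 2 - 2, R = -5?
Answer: 2340*I*√154/11 ≈ 2639.9*I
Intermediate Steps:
O = 3 (O = 3 + (2 - 2) = 3 + 0 = 3)
W(E, G) = -5/8 + G/8 (W(E, G) = -(5 - G)/8 = -5/8 + G/8)
z = 8 (z = 3 + 5 = 8)
l(N, v) = 129/11 (l(N, v) = 12 - 3/(3 + 8) = 12 - 3/11 = 129/11)
√(l(10, W(-2, R)) - 139)*234 = √(129/11 - 139)*234 = √(-1400/11)*234 = (10*I*√154/11)*234 = 2340*I*√154/11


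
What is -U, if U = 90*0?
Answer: 0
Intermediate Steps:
U = 0
-U = -1*0 = 0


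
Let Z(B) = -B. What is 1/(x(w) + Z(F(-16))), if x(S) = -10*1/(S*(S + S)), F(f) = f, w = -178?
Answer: 31684/506939 ≈ 0.062501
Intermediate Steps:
x(S) = -5/S² (x(S) = -10*1/(2*S²) = -5/S²)
1/(x(w) + Z(F(-16))) = 1/(-5/(-178)² - 1*(-16)) = 1/(-5*1/31684 + 16) = 1/(-5/31684 + 16) = 1/(506939/31684) = 31684/506939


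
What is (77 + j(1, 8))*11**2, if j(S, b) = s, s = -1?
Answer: 9196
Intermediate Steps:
j(S, b) = -1
(77 + j(1, 8))*11**2 = (77 - 1)*11**2 = 76*121 = 9196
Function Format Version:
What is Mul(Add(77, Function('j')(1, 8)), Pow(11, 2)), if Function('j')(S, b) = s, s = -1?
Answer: 9196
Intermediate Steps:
Function('j')(S, b) = -1
Mul(Add(77, Function('j')(1, 8)), Pow(11, 2)) = Mul(Add(77, -1), Pow(11, 2)) = Mul(76, 121) = 9196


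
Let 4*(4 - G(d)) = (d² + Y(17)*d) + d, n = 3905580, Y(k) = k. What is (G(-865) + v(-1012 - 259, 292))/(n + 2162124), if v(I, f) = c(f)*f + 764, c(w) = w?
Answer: -129509/8090272 ≈ -0.016008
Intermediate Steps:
G(d) = 4 - 9*d/2 - d²/4 (G(d) = 4 - ((d² + 17*d) + d)/4 = 4 - (d² + 18*d)/4 = 4 + (-9*d/2 - d²/4) = 4 - 9*d/2 - d²/4)
v(I, f) = 764 + f² (v(I, f) = f*f + 764 = f² + 764 = 764 + f²)
(G(-865) + v(-1012 - 259, 292))/(n + 2162124) = ((4 - 9/2*(-865) - ¼*(-865)²) + (764 + 292²))/(3905580 + 2162124) = ((4 + 7785/2 - ¼*748225) + (764 + 85264))/6067704 = ((4 + 7785/2 - 748225/4) + 86028)*(1/6067704) = (-732639/4 + 86028)*(1/6067704) = -388527/4*1/6067704 = -129509/8090272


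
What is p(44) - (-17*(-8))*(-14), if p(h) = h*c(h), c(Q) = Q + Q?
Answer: 5776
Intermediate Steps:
c(Q) = 2*Q
p(h) = 2*h² (p(h) = h*(2*h) = 2*h²)
p(44) - (-17*(-8))*(-14) = 2*44² - (-17*(-8))*(-14) = 2*1936 - 136*(-14) = 3872 - 1*(-1904) = 3872 + 1904 = 5776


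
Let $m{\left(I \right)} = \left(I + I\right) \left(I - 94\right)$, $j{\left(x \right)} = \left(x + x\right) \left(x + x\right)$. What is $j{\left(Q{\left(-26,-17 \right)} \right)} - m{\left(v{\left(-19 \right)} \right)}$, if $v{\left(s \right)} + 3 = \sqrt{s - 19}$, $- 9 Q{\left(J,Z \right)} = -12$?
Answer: $- \frac{4490}{9} + 200 i \sqrt{38} \approx -498.89 + 1232.9 i$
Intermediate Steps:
$Q{\left(J,Z \right)} = \frac{4}{3}$ ($Q{\left(J,Z \right)} = \left(- \frac{1}{9}\right) \left(-12\right) = \frac{4}{3}$)
$v{\left(s \right)} = -3 + \sqrt{-19 + s}$ ($v{\left(s \right)} = -3 + \sqrt{s - 19} = -3 + \sqrt{-19 + s}$)
$j{\left(x \right)} = 4 x^{2}$ ($j{\left(x \right)} = 2 x 2 x = 4 x^{2}$)
$m{\left(I \right)} = 2 I \left(-94 + I\right)$
$j{\left(Q{\left(-26,-17 \right)} \right)} - m{\left(v{\left(-19 \right)} \right)} = 4 \left(\frac{4}{3}\right)^{2} - 2 \left(-3 + \sqrt{-19 - 19}\right) \left(-94 - \left(3 - \sqrt{-19 - 19}\right)\right) = 4 \cdot \frac{16}{9} - 2 \left(-3 + \sqrt{-38}\right) \left(-94 - \left(3 - \sqrt{-38}\right)\right) = \frac{64}{9} - 2 \left(-3 + i \sqrt{38}\right) \left(-94 - \left(3 - i \sqrt{38}\right)\right) = \frac{64}{9} - 2 \left(-3 + i \sqrt{38}\right) \left(-97 + i \sqrt{38}\right) = \frac{64}{9} - 2 \left(-97 + i \sqrt{38}\right) \left(-3 + i \sqrt{38}\right)$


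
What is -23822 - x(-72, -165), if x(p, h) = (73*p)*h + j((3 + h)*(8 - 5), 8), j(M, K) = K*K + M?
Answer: -890640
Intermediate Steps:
j(M, K) = M + K**2 (j(M, K) = K**2 + M = M + K**2)
x(p, h) = 73 + 3*h + 73*h*p (x(p, h) = (73*p)*h + ((3 + h)*(8 - 5) + 8**2) = 73*h*p + ((3 + h)*3 + 64) = 73*h*p + ((9 + 3*h) + 64) = 73*h*p + (73 + 3*h) = 73 + 3*h + 73*h*p)
-23822 - x(-72, -165) = -23822 - (73 + 3*(-165) + 73*(-165)*(-72)) = -23822 - (73 - 495 + 867240) = -23822 - 1*866818 = -23822 - 866818 = -890640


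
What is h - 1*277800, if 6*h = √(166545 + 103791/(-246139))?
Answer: -277800 + √2522501142565749/738417 ≈ -2.7773e+5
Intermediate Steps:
h = √2522501142565749/738417 (h = √(166545 + 103791/(-246139))/6 = √(166545 + 103791*(-1/246139))/6 = √(166545 - 103791/246139)/6 = √(40993115964/246139)/6 = (2*√2522501142565749/246139)/6 = √2522501142565749/738417 ≈ 68.016)
h - 1*277800 = √2522501142565749/738417 - 1*277800 = √2522501142565749/738417 - 277800 = -277800 + √2522501142565749/738417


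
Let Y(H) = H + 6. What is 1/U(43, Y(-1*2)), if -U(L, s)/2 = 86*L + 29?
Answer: -1/7454 ≈ -0.00013416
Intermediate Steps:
Y(H) = 6 + H
U(L, s) = -58 - 172*L (U(L, s) = -2*(86*L + 29) = -2*(29 + 86*L) = -58 - 172*L)
1/U(43, Y(-1*2)) = 1/(-58 - 172*43) = 1/(-58 - 7396) = 1/(-7454) = -1/7454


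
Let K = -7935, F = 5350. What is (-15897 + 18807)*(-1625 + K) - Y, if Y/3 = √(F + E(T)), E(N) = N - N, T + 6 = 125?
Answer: -27819600 - 15*√214 ≈ -2.7820e+7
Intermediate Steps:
T = 119 (T = -6 + 125 = 119)
E(N) = 0
Y = 15*√214 (Y = 3*√(5350 + 0) = 3*√5350 = 3*(5*√214) = 15*√214 ≈ 219.43)
(-15897 + 18807)*(-1625 + K) - Y = (-15897 + 18807)*(-1625 - 7935) - 15*√214 = 2910*(-9560) - 15*√214 = -27819600 - 15*√214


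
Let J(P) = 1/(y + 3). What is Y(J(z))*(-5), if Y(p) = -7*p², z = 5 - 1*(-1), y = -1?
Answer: 35/4 ≈ 8.7500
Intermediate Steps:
z = 6 (z = 5 + 1 = 6)
J(P) = ½ (J(P) = 1/(-1 + 3) = 1/2 = ½)
Y(J(z))*(-5) = -7*(½)²*(-5) = -7*¼*(-5) = -7/4*(-5) = 35/4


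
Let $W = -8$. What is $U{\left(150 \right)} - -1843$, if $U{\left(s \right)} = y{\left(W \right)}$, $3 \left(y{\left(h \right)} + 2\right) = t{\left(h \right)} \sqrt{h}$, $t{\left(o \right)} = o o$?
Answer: $1841 + \frac{128 i \sqrt{2}}{3} \approx 1841.0 + 60.34 i$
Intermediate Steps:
$t{\left(o \right)} = o^{2}$
$y{\left(h \right)} = -2 + \frac{h^{\frac{5}{2}}}{3}$ ($y{\left(h \right)} = -2 + \frac{h^{2} \sqrt{h}}{3} = -2 + \frac{h^{\frac{5}{2}}}{3}$)
$U{\left(s \right)} = -2 + \frac{128 i \sqrt{2}}{3}$ ($U{\left(s \right)} = -2 + \frac{\left(-8\right)^{\frac{5}{2}}}{3} = -2 + \frac{128 i \sqrt{2}}{3}$)
$U{\left(150 \right)} - -1843 = \left(-2 + \frac{128 i \sqrt{2}}{3}\right) - -1843 = \left(-2 + \frac{128 i \sqrt{2}}{3}\right) + 1843 = 1841 + \frac{128 i \sqrt{2}}{3}$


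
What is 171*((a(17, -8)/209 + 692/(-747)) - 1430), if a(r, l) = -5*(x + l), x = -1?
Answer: -223366903/913 ≈ -2.4465e+5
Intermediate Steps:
a(r, l) = 5 - 5*l (a(r, l) = -5*(-1 + l) = 5 - 5*l)
171*((a(17, -8)/209 + 692/(-747)) - 1430) = 171*(((5 - 5*(-8))/209 + 692/(-747)) - 1430) = 171*(((5 + 40)*(1/209) + 692*(-1/747)) - 1430) = 171*((45*(1/209) - 692/747) - 1430) = 171*((45/209 - 692/747) - 1430) = 171*(-111013/156123 - 1430) = 171*(-223366903/156123) = -223366903/913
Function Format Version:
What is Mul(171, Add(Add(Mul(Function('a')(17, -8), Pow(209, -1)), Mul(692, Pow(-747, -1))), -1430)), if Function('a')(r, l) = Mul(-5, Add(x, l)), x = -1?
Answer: Rational(-223366903, 913) ≈ -2.4465e+5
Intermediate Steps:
Function('a')(r, l) = Add(5, Mul(-5, l)) (Function('a')(r, l) = Mul(-5, Add(-1, l)) = Add(5, Mul(-5, l)))
Mul(171, Add(Add(Mul(Function('a')(17, -8), Pow(209, -1)), Mul(692, Pow(-747, -1))), -1430)) = Mul(171, Add(Add(Mul(Add(5, Mul(-5, -8)), Pow(209, -1)), Mul(692, Pow(-747, -1))), -1430)) = Mul(171, Add(Add(Mul(Add(5, 40), Rational(1, 209)), Mul(692, Rational(-1, 747))), -1430)) = Mul(171, Add(Add(Mul(45, Rational(1, 209)), Rational(-692, 747)), -1430)) = Mul(171, Add(Add(Rational(45, 209), Rational(-692, 747)), -1430)) = Mul(171, Add(Rational(-111013, 156123), -1430)) = Mul(171, Rational(-223366903, 156123)) = Rational(-223366903, 913)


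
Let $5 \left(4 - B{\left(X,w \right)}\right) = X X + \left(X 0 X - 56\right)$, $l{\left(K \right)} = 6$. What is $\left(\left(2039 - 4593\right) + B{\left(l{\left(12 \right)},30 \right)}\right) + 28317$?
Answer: $25771$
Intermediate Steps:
$B{\left(X,w \right)} = \frac{76}{5} - \frac{X^{2}}{5}$ ($B{\left(X,w \right)} = 4 - \frac{X X + \left(X 0 X - 56\right)}{5} = 4 - \frac{X^{2} - \left(56 + 0 X\right)}{5} = 4 - \frac{X^{2} + \left(0 - 56\right)}{5} = 4 - \frac{X^{2} - 56}{5} = 4 - \frac{-56 + X^{2}}{5} = 4 - \left(- \frac{56}{5} + \frac{X^{2}}{5}\right) = \frac{76}{5} - \frac{X^{2}}{5}$)
$\left(\left(2039 - 4593\right) + B{\left(l{\left(12 \right)},30 \right)}\right) + 28317 = \left(\left(2039 - 4593\right) + \left(\frac{76}{5} - \frac{6^{2}}{5}\right)\right) + 28317 = \left(\left(2039 - 4593\right) + \left(\frac{76}{5} - \frac{36}{5}\right)\right) + 28317 = \left(-2554 + \left(\frac{76}{5} - \frac{36}{5}\right)\right) + 28317 = \left(-2554 + 8\right) + 28317 = -2546 + 28317 = 25771$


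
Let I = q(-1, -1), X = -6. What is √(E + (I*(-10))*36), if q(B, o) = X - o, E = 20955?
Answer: √22755 ≈ 150.85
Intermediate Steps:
q(B, o) = -6 - o
I = -5 (I = -6 - 1*(-1) = -6 + 1 = -5)
√(E + (I*(-10))*36) = √(20955 - 5*(-10)*36) = √(20955 + 50*36) = √(20955 + 1800) = √22755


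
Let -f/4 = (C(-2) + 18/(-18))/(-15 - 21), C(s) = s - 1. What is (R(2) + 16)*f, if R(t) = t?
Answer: -8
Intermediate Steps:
C(s) = -1 + s
f = -4/9 (f = -4*((-1 - 2) + 18/(-18))/(-15 - 21) = -4*(-3 + 18*(-1/18))/(-36) = -4*(-3 - 1)*(-1)/36 = -(-16)*(-1)/36 = -4*⅑ = -4/9 ≈ -0.44444)
(R(2) + 16)*f = (2 + 16)*(-4/9) = 18*(-4/9) = -8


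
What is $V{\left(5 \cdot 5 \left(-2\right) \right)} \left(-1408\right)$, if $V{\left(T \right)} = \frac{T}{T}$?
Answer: $-1408$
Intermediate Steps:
$V{\left(T \right)} = 1$
$V{\left(5 \cdot 5 \left(-2\right) \right)} \left(-1408\right) = 1 \left(-1408\right) = -1408$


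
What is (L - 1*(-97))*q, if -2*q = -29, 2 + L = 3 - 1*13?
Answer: 2465/2 ≈ 1232.5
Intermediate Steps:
L = -12 (L = -2 + (3 - 1*13) = -2 + (3 - 13) = -2 - 10 = -12)
q = 29/2 (q = -1/2*(-29) = 29/2 ≈ 14.500)
(L - 1*(-97))*q = (-12 - 1*(-97))*(29/2) = (-12 + 97)*(29/2) = 85*(29/2) = 2465/2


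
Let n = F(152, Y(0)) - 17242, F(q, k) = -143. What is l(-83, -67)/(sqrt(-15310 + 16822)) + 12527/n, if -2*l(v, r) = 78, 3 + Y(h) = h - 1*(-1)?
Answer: -12527/17385 - 13*sqrt(42)/84 ≈ -1.7235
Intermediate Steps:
Y(h) = -2 + h (Y(h) = -3 + (h - 1*(-1)) = -3 + (h + 1) = -3 + (1 + h) = -2 + h)
l(v, r) = -39 (l(v, r) = -1/2*78 = -39)
n = -17385 (n = -143 - 17242 = -17385)
l(-83, -67)/(sqrt(-15310 + 16822)) + 12527/n = -39/sqrt(-15310 + 16822) + 12527/(-17385) = -39*sqrt(42)/252 + 12527*(-1/17385) = -39*sqrt(42)/252 - 12527/17385 = -13*sqrt(42)/84 - 12527/17385 = -12527/17385 - 13*sqrt(42)/84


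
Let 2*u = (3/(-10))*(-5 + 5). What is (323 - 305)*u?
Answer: 0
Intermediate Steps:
u = 0 (u = ((3/(-10))*(-5 + 5))/2 = ((3*(-⅒))*0)/2 = (-3/10*0)/2 = (½)*0 = 0)
(323 - 305)*u = (323 - 305)*0 = 18*0 = 0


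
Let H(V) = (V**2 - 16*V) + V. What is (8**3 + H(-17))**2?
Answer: 1115136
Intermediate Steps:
H(V) = V**2 - 15*V
(8**3 + H(-17))**2 = (8**3 - 17*(-15 - 17))**2 = (512 - 17*(-32))**2 = (512 + 544)**2 = 1056**2 = 1115136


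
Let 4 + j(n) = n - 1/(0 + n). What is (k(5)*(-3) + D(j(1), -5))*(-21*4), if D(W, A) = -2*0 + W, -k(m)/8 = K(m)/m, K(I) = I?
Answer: -1680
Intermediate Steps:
k(m) = -8 (k(m) = -8*m/m = -8*1 = -8)
j(n) = -4 + n - 1/n (j(n) = -4 + (n - 1/(0 + n)) = -4 + (n - 1/n) = -4 + n - 1/n)
D(W, A) = W (D(W, A) = 0 + W = W)
(k(5)*(-3) + D(j(1), -5))*(-21*4) = (-8*(-3) + (-4 + 1 - 1/1))*(-21*4) = (24 + (-4 + 1 - 1*1))*(-84) = (24 + (-4 + 1 - 1))*(-84) = (24 - 4)*(-84) = 20*(-84) = -1680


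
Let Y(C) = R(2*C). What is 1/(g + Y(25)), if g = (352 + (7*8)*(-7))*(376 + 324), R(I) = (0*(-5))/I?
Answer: -1/28000 ≈ -3.5714e-5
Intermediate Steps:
R(I) = 0 (R(I) = 0/I = 0)
Y(C) = 0
g = -28000 (g = (352 + 56*(-7))*700 = (352 - 392)*700 = -40*700 = -28000)
1/(g + Y(25)) = 1/(-28000 + 0) = 1/(-28000) = -1/28000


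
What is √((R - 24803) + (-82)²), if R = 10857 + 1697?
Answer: 5*I*√221 ≈ 74.33*I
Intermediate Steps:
R = 12554
√((R - 24803) + (-82)²) = √((12554 - 24803) + (-82)²) = √(-12249 + 6724) = √(-5525) = 5*I*√221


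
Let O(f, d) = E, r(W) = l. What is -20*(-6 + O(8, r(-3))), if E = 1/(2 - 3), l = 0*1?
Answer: 140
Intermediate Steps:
l = 0
r(W) = 0
E = -1 (E = 1/(-1) = -1)
O(f, d) = -1
-20*(-6 + O(8, r(-3))) = -20*(-6 - 1) = -20*(-7) = 140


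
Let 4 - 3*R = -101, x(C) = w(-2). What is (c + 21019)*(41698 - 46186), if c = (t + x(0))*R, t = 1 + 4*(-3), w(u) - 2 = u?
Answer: -92605392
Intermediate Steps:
w(u) = 2 + u
x(C) = 0 (x(C) = 2 - 2 = 0)
t = -11 (t = 1 - 12 = -11)
R = 35 (R = 4/3 - ⅓*(-101) = 4/3 + 101/3 = 35)
c = -385 (c = (-11 + 0)*35 = -11*35 = -385)
(c + 21019)*(41698 - 46186) = (-385 + 21019)*(41698 - 46186) = 20634*(-4488) = -92605392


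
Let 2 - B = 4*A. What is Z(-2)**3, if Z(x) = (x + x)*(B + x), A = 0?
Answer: 0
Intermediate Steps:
B = 2 (B = 2 - 4*0 = 2 - 1*0 = 2 + 0 = 2)
Z(x) = 2*x*(2 + x) (Z(x) = (x + x)*(2 + x) = (2*x)*(2 + x) = 2*x*(2 + x))
Z(-2)**3 = (2*(-2)*(2 - 2))**3 = (2*(-2)*0)**3 = 0**3 = 0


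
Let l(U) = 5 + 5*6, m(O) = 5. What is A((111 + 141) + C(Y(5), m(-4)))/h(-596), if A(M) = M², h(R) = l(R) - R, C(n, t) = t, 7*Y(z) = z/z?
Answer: 66049/631 ≈ 104.67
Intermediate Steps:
Y(z) = ⅐ (Y(z) = (z/z)/7 = (⅐)*1 = ⅐)
l(U) = 35 (l(U) = 5 + 30 = 35)
h(R) = 35 - R
A((111 + 141) + C(Y(5), m(-4)))/h(-596) = ((111 + 141) + 5)²/(35 - 1*(-596)) = (252 + 5)²/(35 + 596) = 257²/631 = 66049*(1/631) = 66049/631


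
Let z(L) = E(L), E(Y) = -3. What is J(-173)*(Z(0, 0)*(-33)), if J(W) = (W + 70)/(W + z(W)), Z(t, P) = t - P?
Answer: 0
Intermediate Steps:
z(L) = -3
J(W) = (70 + W)/(-3 + W) (J(W) = (W + 70)/(W - 3) = (70 + W)/(-3 + W))
J(-173)*(Z(0, 0)*(-33)) = ((70 - 173)/(-3 - 173))*((0 - 1*0)*(-33)) = (-103/(-176))*((0 + 0)*(-33)) = (-1/176*(-103))*(0*(-33)) = (103/176)*0 = 0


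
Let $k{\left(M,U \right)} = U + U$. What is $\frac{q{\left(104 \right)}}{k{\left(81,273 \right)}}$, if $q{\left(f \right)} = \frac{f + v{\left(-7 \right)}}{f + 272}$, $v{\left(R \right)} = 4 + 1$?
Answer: $\frac{109}{205296} \approx 0.00053094$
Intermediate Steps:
$v{\left(R \right)} = 5$
$k{\left(M,U \right)} = 2 U$
$q{\left(f \right)} = \frac{5 + f}{272 + f}$ ($q{\left(f \right)} = \frac{f + 5}{f + 272} = \frac{5 + f}{272 + f}$)
$\frac{q{\left(104 \right)}}{k{\left(81,273 \right)}} = \frac{\frac{1}{272 + 104} \left(5 + 104\right)}{2 \cdot 273} = \frac{\frac{1}{376} \cdot 109}{546} = \frac{1}{376} \cdot 109 \cdot \frac{1}{546} = \frac{109}{376} \cdot \frac{1}{546} = \frac{109}{205296}$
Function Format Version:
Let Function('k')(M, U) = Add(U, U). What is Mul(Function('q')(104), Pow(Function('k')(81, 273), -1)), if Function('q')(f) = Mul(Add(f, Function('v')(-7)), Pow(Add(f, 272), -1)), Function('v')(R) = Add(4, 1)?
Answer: Rational(109, 205296) ≈ 0.00053094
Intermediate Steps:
Function('v')(R) = 5
Function('k')(M, U) = Mul(2, U)
Function('q')(f) = Mul(Pow(Add(272, f), -1), Add(5, f)) (Function('q')(f) = Mul(Add(f, 5), Pow(Add(f, 272), -1)) = Mul(Add(5, f), Pow(Add(272, f), -1)) = Mul(Pow(Add(272, f), -1), Add(5, f)))
Mul(Function('q')(104), Pow(Function('k')(81, 273), -1)) = Mul(Mul(Pow(Add(272, 104), -1), Add(5, 104)), Pow(Mul(2, 273), -1)) = Mul(Mul(Pow(376, -1), 109), Pow(546, -1)) = Mul(Mul(Rational(1, 376), 109), Rational(1, 546)) = Mul(Rational(109, 376), Rational(1, 546)) = Rational(109, 205296)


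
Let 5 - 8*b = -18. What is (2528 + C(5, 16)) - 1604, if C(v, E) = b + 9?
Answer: 7487/8 ≈ 935.88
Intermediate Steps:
b = 23/8 (b = 5/8 - ⅛*(-18) = 5/8 + 9/4 = 23/8 ≈ 2.8750)
C(v, E) = 95/8 (C(v, E) = 23/8 + 9 = 95/8)
(2528 + C(5, 16)) - 1604 = (2528 + 95/8) - 1604 = 20319/8 - 1604 = 7487/8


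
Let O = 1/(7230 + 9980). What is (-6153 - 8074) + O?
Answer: -244846669/17210 ≈ -14227.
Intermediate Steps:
O = 1/17210 ≈ 5.8106e-5
(-6153 - 8074) + O = (-6153 - 8074) + 1/17210 = -14227 + 1/17210 = -244846669/17210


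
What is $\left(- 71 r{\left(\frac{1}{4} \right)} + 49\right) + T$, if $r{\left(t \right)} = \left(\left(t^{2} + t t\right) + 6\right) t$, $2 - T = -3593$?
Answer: $\frac{113129}{32} \approx 3535.3$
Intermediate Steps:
$T = 3595$ ($T = 2 - -3593 = 2 + 3593 = 3595$)
$r{\left(t \right)} = t \left(6 + 2 t^{2}\right)$ ($r{\left(t \right)} = \left(\left(t^{2} + t^{2}\right) + 6\right) t = \left(2 t^{2} + 6\right) t = \left(6 + 2 t^{2}\right) t = t \left(6 + 2 t^{2}\right)$)
$\left(- 71 r{\left(\frac{1}{4} \right)} + 49\right) + T = \left(- 71 \frac{2 \left(3 + \left(\frac{1}{4}\right)^{2}\right)}{4} + 49\right) + 3595 = \left(- 71 \cdot 2 \cdot \frac{1}{4} \left(3 + \left(\frac{1}{4}\right)^{2}\right) + 49\right) + 3595 = \left(- 71 \cdot 2 \cdot \frac{1}{4} \left(3 + \frac{1}{16}\right) + 49\right) + 3595 = \left(- 71 \cdot 2 \cdot \frac{1}{4} \cdot \frac{49}{16} + 49\right) + 3595 = \left(\left(-71\right) \frac{49}{32} + 49\right) + 3595 = \left(- \frac{3479}{32} + 49\right) + 3595 = - \frac{1911}{32} + 3595 = \frac{113129}{32}$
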